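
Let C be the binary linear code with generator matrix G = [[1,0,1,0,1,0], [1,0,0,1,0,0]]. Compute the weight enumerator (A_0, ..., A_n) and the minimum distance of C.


Weight distribution: A_0 = 1, A_2 = 1, A_3 = 2. Minimum distance d = 2.

Enumerate all 2^2 = 4 messages m ∈ F_2^2.
For each, compute codeword c = mG in F_2^6, then tally its weight.
  m = 00 → c = 000000, weight = 0.
  m = 10 → c = 101010, weight = 3.
  m = 01 → c = 100100, weight = 2.
  m = 11 → c = 001110, weight = 3.
Tally weights:
  weight 0: 1 codewords.
  weight 2: 1 codewords.
  weight 3: 2 codewords.
Minimum distance d = smallest w > 0 with A_w > 0 = 2.
Sanity: Σ A_w = 4 = 2^2 = 4 ✓.


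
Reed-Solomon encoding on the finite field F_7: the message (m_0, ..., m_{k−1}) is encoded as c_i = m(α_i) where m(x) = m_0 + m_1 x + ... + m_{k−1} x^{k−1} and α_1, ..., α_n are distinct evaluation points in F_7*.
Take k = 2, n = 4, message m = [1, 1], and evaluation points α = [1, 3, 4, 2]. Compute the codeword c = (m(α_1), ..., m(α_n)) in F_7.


c = [2, 4, 5, 3]

Message polynomial: m(x) = 1 + 1·x (mod 7).
For each evaluation point α_i, compute m(α_i) mod 7:
  α_1 = 1: Horner steps 1 → 2, so m(1) = 2.
  α_2 = 3: Horner steps 1 → 4, so m(3) = 4.
  α_3 = 4: Horner steps 1 → 5, so m(4) = 5.
  α_4 = 2: Horner steps 1 → 3, so m(2) = 3.
Codeword c = [2, 4, 5, 3] ∈ F_7^4.


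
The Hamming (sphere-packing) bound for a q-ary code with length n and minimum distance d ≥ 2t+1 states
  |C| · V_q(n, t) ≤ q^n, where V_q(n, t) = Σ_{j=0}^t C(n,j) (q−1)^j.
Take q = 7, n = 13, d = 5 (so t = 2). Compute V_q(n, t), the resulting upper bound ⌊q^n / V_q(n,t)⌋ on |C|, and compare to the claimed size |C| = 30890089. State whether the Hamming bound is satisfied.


V_q(n, t) = 2887, q^n = 96889010407, Hamming bound = 33560446, |C| = 30890089 ≤ bound (satisfied).

Step 1: Compute V_q(n, t) = Σ_{j=0}^2 C(n, j) (q−1)^j.
  j = 0: C(13,0)·(6)^0 = 1·1 = 1.
  j = 1: C(13,1)·(6)^1 = 13·6 = 78.
  j = 2: C(13,2)·(6)^2 = 78·36 = 2808.
  V_q(n, t) = 1 + 78 + 2808 = 2887.
Step 2: q^n = 7^13 = 96889010407.
Step 3: Hamming bound ⌊q^n / V_q(n,t)⌋ = ⌊96889010407/2887⌋ = 33560446.
Step 4: Compare |C| = 30890089 to 33560446: satisfied.
The claimed |C| lies below the Hamming bound.


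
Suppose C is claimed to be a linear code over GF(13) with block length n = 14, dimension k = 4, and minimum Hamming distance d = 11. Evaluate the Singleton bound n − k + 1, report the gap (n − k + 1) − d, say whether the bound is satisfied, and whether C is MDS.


Singleton RHS = n − k + 1 = 11, slack = 0, bound satisfied, MDS.

Singleton bound: d ≤ n − k + 1.
Here n = 14, k = 4, so n − k + 1 = 11.
Given d = 11, check d ≤ 11: YES.
Slack = (n − k + 1) − d = 0.
The code is MDS (slack = 0).
Description: the claimed parameters are [14, 4, 11]_13; such a code would be MDS (meets Singleton bound).


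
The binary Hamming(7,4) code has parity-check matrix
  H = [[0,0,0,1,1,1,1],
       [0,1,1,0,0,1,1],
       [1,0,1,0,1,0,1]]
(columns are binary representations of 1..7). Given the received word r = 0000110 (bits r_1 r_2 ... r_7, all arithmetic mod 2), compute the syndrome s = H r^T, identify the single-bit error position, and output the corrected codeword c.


s = (0, 1, 1)^T, error position = 3, corrected codeword c = 0010110

Compute s = H r^T mod 2 one row at a time:
  s_1 = 0 + 1 + 1 + 0 = 2 ≡ 0 (mod 2).
  s_2 = 0 + 0 + 1 + 0 = 1 ≡ 1 (mod 2).
  s_3 = 0 + 0 + 1 + 0 = 1 ≡ 1 (mod 2).
s = (0, 1, 1)^T — this equals column 3 of H (binary 011), so error is at position 3.
Correct: flip bit 3 of r = 0000110 to get c = 0010110.


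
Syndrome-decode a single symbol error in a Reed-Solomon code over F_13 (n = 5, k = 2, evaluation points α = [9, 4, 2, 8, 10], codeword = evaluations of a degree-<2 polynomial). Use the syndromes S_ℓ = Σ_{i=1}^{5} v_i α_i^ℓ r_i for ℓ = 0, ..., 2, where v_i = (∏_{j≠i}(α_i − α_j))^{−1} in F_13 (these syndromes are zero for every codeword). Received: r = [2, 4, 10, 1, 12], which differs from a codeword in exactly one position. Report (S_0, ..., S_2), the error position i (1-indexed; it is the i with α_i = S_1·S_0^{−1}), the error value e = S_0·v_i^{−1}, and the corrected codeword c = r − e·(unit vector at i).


S = (1, 8, 12), error at position 4, error magnitude e = 9, c = [2, 4, 10, 5, 12].

Step 1: column multipliers v_i = (∏_{j≠i}(α_i − α_j))^{−1} mod 13.
  i = 1 (α = 9): (9−4)(9−2)(9−8)(9−10) = 5·7·1·(−1) = −35 ≡ 4, so v_1 = 4^{−1} = 10 (mod 13).
  i = 2 (α = 4): (4−9)(4−2)(4−8)(4−10) = (−5)·2·(−4)·(−6) = −240 ≡ 7, so v_2 = 7^{−1} = 2 (mod 13).
  i = 3 (α = 2): (2−9)(2−4)(2−8)(2−10) = (−7)·(−2)·(−6)·(−8) = 672 ≡ 9, so v_3 = 9^{−1} = 3 (mod 13).
  i = 4 (α = 8): (8−9)(8−4)(8−2)(8−10) = (−1)·4·6·(−2) = 48 ≡ 9, so v_4 = 9^{−1} = 3 (mod 13).
  i = 5 (α = 10): (10−9)(10−4)(10−2)(10−8) = 1·6·8·2 = 96 ≡ 5, so v_5 = 5^{−1} = 8 (mod 13).
  v = [10, 2, 3, 3, 8].
Step 2: syndromes of r = [2, 4, 10, 1, 12] (all sums mod 13).
  S_0 = Σ v_i r_i = 10·2 + 2·4 + 3·10 + 3·1 + 8·12 = 157 ≡ 1.
  S_1 = Σ v_i α_i r_i = 10·9·2 + 2·4·4 + 3·2·10 + 3·8·1 + 8·10·12 = 1256 ≡ 8.
  α_i^2 mod 13 = [3, 3, 4, 12, 9].
  S_2 = Σ v_i α_i^2 r_i = 10·3·2 + 2·3·4 + 3·4·10 + 3·12·1 + 8·9·12 = 1104 ≡ 12.
  S = (1, 8, 12) ≠ 0, so r is not a codeword (an error is present).
Step 3: locate the error. For a single error e at position i, S_ℓ = v_i·e·α_i^ℓ, so α_err = S_1/S_0.
  S_0^{−1} = 1^{−1} = 1 (mod 13), so α_err = 8·1 = 8 ≡ 8 = α_4. Error position i = 4.
  Consistency check: S_2/S_1 = 12·5 = 60 ≡ 8 = α_err ✓ (single-error assumption holds).
Step 4: error magnitude e = S_0/v_4 = S_0·∏_{j≠4}(α_4 − α_j) = 1·9 = 9 ≡ 9 (mod 13).
Step 5: correct position 4: c_4 = r_4 − e = 1 − 9 ≡ 5 (mod 13). Hence c = [2, 4, 10, 5, 12].
  Check: interpolating c through the α_i gives m(x) = 3 + 10·x (degree < 2) with m(α_i) = c_i for every i, so c is indeed a codeword.


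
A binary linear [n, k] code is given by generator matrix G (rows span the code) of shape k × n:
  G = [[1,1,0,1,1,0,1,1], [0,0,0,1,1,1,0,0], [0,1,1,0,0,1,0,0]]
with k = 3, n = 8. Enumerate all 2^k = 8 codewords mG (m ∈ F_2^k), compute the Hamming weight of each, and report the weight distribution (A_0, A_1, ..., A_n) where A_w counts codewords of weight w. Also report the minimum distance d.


Weight distribution: A_0 = 1, A_3 = 2, A_4 = 2, A_5 = 1, A_6 = 1, A_7 = 1. Minimum distance d = 3.

Enumerate all 2^3 = 8 messages m ∈ F_2^3.
For each, compute codeword c = mG in F_2^8, then tally its weight.
  m = 000 → c = 00000000, weight = 0.
  m = 100 → c = 11011011, weight = 6.
  m = 010 → c = 00011100, weight = 3.
  m = 110 → c = 11000111, weight = 5.
  m = 001 → c = 01100100, weight = 3.
  m = 101 → c = 10111111, weight = 7.
  m = 011 → c = 01111000, weight = 4.
  m = 111 → c = 10100011, weight = 4.
Tally weights:
  weight 0: 1 codewords.
  weight 3: 2 codewords.
  weight 4: 2 codewords.
  weight 5: 1 codewords.
  weight 6: 1 codewords.
  weight 7: 1 codewords.
Minimum distance d = smallest w > 0 with A_w > 0 = 3.
Sanity: Σ A_w = 8 = 2^3 = 8 ✓.


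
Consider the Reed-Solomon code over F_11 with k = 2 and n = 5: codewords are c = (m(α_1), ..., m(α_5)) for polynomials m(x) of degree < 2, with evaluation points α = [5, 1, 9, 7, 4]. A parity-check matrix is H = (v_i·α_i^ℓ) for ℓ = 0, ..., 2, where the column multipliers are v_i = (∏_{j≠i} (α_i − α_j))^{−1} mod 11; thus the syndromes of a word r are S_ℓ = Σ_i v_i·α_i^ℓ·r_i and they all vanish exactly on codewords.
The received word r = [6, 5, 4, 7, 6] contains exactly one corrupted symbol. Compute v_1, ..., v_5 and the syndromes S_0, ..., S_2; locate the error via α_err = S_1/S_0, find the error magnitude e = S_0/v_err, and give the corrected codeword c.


S = (4, 9, 1), error at position 1, error magnitude e = 7, c = [10, 5, 4, 7, 6].

Step 1: column multipliers v_i = (∏_{j≠i}(α_i − α_j))^{−1} mod 11.
  i = 1 (α = 5): (5−1)(5−9)(5−7)(5−4) = 4·(−4)·(−2)·1 = 32 ≡ 10, so v_1 = 10^{−1} = 10 (mod 11).
  i = 2 (α = 1): (1−5)(1−9)(1−7)(1−4) = (−4)·(−8)·(−6)·(−3) = 576 ≡ 4, so v_2 = 4^{−1} = 3 (mod 11).
  i = 3 (α = 9): (9−5)(9−1)(9−7)(9−4) = 4·8·2·5 = 320 ≡ 1, so v_3 = 1^{−1} = 1 (mod 11).
  i = 4 (α = 7): (7−5)(7−1)(7−9)(7−4) = 2·6·(−2)·3 = −72 ≡ 5, so v_4 = 5^{−1} = 9 (mod 11).
  i = 5 (α = 4): (4−5)(4−1)(4−9)(4−7) = (−1)·3·(−5)·(−3) = −45 ≡ 10, so v_5 = 10^{−1} = 10 (mod 11).
  v = [10, 3, 1, 9, 10].
Step 2: syndromes of r = [6, 5, 4, 7, 6] (all sums mod 11).
  S_0 = Σ v_i r_i = 10·6 + 3·5 + 1·4 + 9·7 + 10·6 = 202 ≡ 4.
  S_1 = Σ v_i α_i r_i = 10·5·6 + 3·1·5 + 1·9·4 + 9·7·7 + 10·4·6 = 1032 ≡ 9.
  α_i^2 mod 11 = [3, 1, 4, 5, 5].
  S_2 = Σ v_i α_i^2 r_i = 10·3·6 + 3·1·5 + 1·4·4 + 9·5·7 + 10·5·6 = 826 ≡ 1.
  S = (4, 9, 1) ≠ 0, so r is not a codeword (an error is present).
Step 3: locate the error. For a single error e at position i, S_ℓ = v_i·e·α_i^ℓ, so α_err = S_1/S_0.
  S_0^{−1} = 4^{−1} = 3 (mod 11), so α_err = 9·3 = 27 ≡ 5 = α_1. Error position i = 1.
  Consistency check: S_2/S_1 = 1·5 = 5 ≡ 5 = α_err ✓ (single-error assumption holds).
Step 4: error magnitude e = S_0/v_1 = S_0·∏_{j≠1}(α_1 − α_j) = 4·10 = 40 ≡ 7 (mod 11).
Step 5: correct position 1: c_1 = r_1 − e = 6 − 7 ≡ 10 (mod 11). Hence c = [10, 5, 4, 7, 6].
  Check: interpolating c through the α_i gives m(x) = 1 + 4·x (degree < 2) with m(α_i) = c_i for every i, so c is indeed a codeword.


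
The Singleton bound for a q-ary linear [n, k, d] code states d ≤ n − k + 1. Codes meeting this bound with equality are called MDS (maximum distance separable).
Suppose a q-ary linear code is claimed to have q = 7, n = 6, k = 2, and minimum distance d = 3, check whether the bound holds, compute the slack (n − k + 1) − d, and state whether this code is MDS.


Singleton RHS = n − k + 1 = 5, slack = 2, bound satisfied, not MDS.

Singleton bound: d ≤ n − k + 1.
Here n = 6, k = 2, so n − k + 1 = 5.
Given d = 3, check d ≤ 5: YES.
Slack = (n − k + 1) − d = 2.
The code is NOT MDS (slack = 2 > 0).
Description: the claimed parameters are [6, 2, 3]_7; such a code would be non-MDS.


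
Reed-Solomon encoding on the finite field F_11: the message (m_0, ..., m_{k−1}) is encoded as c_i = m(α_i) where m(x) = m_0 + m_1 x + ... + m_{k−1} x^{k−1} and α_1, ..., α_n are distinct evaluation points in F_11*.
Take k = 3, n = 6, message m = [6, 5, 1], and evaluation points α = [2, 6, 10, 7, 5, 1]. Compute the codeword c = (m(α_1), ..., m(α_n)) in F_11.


c = [9, 6, 2, 2, 1, 1]

Message polynomial: m(x) = 6 + 5·x + 1·x^2 (mod 11).
For each evaluation point α_i, compute m(α_i) mod 11:
  α_1 = 2: Horner steps 1 → 7 → 9, so m(2) = 9.
  α_2 = 6: Horner steps 1 → 0 → 6, so m(6) = 6.
  α_3 = 10: Horner steps 1 → 4 → 2, so m(10) = 2.
  α_4 = 7: Horner steps 1 → 1 → 2, so m(7) = 2.
  α_5 = 5: Horner steps 1 → 10 → 1, so m(5) = 1.
  α_6 = 1: Horner steps 1 → 6 → 1, so m(1) = 1.
Codeword c = [9, 6, 2, 2, 1, 1] ∈ F_11^6.


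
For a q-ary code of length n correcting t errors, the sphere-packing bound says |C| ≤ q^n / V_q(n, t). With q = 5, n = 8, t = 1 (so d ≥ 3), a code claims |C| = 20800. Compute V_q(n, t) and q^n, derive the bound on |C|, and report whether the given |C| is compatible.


V_q(n, t) = 33, q^n = 390625, Hamming bound = 11837, |C| = 20800 > bound (violated).

Step 1: Compute V_q(n, t) = Σ_{j=0}^1 C(n, j) (q−1)^j.
  j = 0: C(8,0)·(4)^0 = 1·1 = 1.
  j = 1: C(8,1)·(4)^1 = 8·4 = 32.
  V_q(n, t) = 1 + 32 = 33.
Step 2: q^n = 5^8 = 390625.
Step 3: Hamming bound ⌊q^n / V_q(n,t)⌋ = ⌊390625/33⌋ = 11837.
Step 4: Compare |C| = 20800 to 11837: violated.
The claimed |C| lies above the Hamming bound, so no 5-ary code of length 8 with d ≥ 3 can have 20800 codewords.


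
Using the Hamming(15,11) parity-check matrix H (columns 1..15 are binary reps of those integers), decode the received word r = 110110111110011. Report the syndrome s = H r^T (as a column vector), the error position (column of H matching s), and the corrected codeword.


s = (0, 1, 0, 0)^T, error position = 4, corrected codeword c = 110010111110011

Compute s = H r^T mod 2 one row at a time:
  s_1 = 1 + 1 + 1 + 1 + 0 + 0 + 1 + 1 = 6 ≡ 0 (mod 2).
  s_2 = 1 + 1 + 0 + 1 + 0 + 0 + 1 + 1 = 5 ≡ 1 (mod 2).
  s_3 = 1 + 0 + 0 + 1 + 1 + 1 + 1 + 1 = 6 ≡ 0 (mod 2).
  s_4 = 1 + 0 + 1 + 1 + 1 + 1 + 0 + 1 = 6 ≡ 0 (mod 2).
s = (0, 1, 0, 0)^T — this equals column 4 of H (binary 0100), so error is at position 4.
Correct: flip bit 4 of r = 110110111110011 to get c = 110010111110011.


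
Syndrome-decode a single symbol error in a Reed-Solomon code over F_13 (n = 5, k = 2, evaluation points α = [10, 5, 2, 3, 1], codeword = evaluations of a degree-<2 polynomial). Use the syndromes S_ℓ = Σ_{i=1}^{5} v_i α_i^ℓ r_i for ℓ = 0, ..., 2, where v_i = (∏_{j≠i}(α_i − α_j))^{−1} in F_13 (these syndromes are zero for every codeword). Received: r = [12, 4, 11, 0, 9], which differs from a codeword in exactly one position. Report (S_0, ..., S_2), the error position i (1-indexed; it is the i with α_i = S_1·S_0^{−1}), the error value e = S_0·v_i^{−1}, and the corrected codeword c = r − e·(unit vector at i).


S = (1, 10, 9), error at position 1, error magnitude e = 11, c = [1, 4, 11, 0, 9].

Step 1: column multipliers v_i = (∏_{j≠i}(α_i − α_j))^{−1} mod 13.
  i = 1 (α = 10): (10−5)(10−2)(10−3)(10−1) = 5·8·7·9 = 2520 ≡ 11, so v_1 = 11^{−1} = 6 (mod 13).
  i = 2 (α = 5): (5−10)(5−2)(5−3)(5−1) = (−5)·3·2·4 = −120 ≡ 10, so v_2 = 10^{−1} = 4 (mod 13).
  i = 3 (α = 2): (2−10)(2−5)(2−3)(2−1) = (−8)·(−3)·(−1)·1 = −24 ≡ 2, so v_3 = 2^{−1} = 7 (mod 13).
  i = 4 (α = 3): (3−10)(3−5)(3−2)(3−1) = (−7)·(−2)·1·2 = 28 ≡ 2, so v_4 = 2^{−1} = 7 (mod 13).
  i = 5 (α = 1): (1−10)(1−5)(1−2)(1−3) = (−9)·(−4)·(−1)·(−2) = 72 ≡ 7, so v_5 = 7^{−1} = 2 (mod 13).
  v = [6, 4, 7, 7, 2].
Step 2: syndromes of r = [12, 4, 11, 0, 9] (all sums mod 13).
  S_0 = Σ v_i r_i = 6·12 + 4·4 + 7·11 + 7·0 + 2·9 = 183 ≡ 1.
  S_1 = Σ v_i α_i r_i = 6·10·12 + 4·5·4 + 7·2·11 + 7·3·0 + 2·1·9 = 972 ≡ 10.
  α_i^2 mod 13 = [9, 12, 4, 9, 1].
  S_2 = Σ v_i α_i^2 r_i = 6·9·12 + 4·12·4 + 7·4·11 + 7·9·0 + 2·1·9 = 1166 ≡ 9.
  S = (1, 10, 9) ≠ 0, so r is not a codeword (an error is present).
Step 3: locate the error. For a single error e at position i, S_ℓ = v_i·e·α_i^ℓ, so α_err = S_1/S_0.
  S_0^{−1} = 1^{−1} = 1 (mod 13), so α_err = 10·1 = 10 ≡ 10 = α_1. Error position i = 1.
  Consistency check: S_2/S_1 = 9·4 = 36 ≡ 10 = α_err ✓ (single-error assumption holds).
Step 4: error magnitude e = S_0/v_1 = S_0·∏_{j≠1}(α_1 − α_j) = 1·11 = 11 ≡ 11 (mod 13).
Step 5: correct position 1: c_1 = r_1 − e = 12 − 11 ≡ 1 (mod 13). Hence c = [1, 4, 11, 0, 9].
  Check: interpolating c through the α_i gives m(x) = 7 + 2·x (degree < 2) with m(α_i) = c_i for every i, so c is indeed a codeword.


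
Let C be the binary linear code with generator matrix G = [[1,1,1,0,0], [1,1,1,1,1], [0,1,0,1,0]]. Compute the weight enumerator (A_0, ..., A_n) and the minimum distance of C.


Weight distribution: A_0 = 1, A_2 = 3, A_3 = 3, A_5 = 1. Minimum distance d = 2.

Enumerate all 2^3 = 8 messages m ∈ F_2^3.
For each, compute codeword c = mG in F_2^5, then tally its weight.
  m = 000 → c = 00000, weight = 0.
  m = 100 → c = 11100, weight = 3.
  m = 010 → c = 11111, weight = 5.
  m = 110 → c = 00011, weight = 2.
  m = 001 → c = 01010, weight = 2.
  m = 101 → c = 10110, weight = 3.
  m = 011 → c = 10101, weight = 3.
  m = 111 → c = 01001, weight = 2.
Tally weights:
  weight 0: 1 codewords.
  weight 2: 3 codewords.
  weight 3: 3 codewords.
  weight 5: 1 codewords.
Minimum distance d = smallest w > 0 with A_w > 0 = 2.
Sanity: Σ A_w = 8 = 2^3 = 8 ✓.


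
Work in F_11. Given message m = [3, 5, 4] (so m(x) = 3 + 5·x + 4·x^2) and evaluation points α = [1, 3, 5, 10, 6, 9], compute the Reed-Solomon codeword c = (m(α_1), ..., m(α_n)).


c = [1, 10, 7, 2, 1, 9]

Message polynomial: m(x) = 3 + 5·x + 4·x^2 (mod 11).
For each evaluation point α_i, compute m(α_i) mod 11:
  α_1 = 1: Horner steps 4 → 9 → 1, so m(1) = 1.
  α_2 = 3: Horner steps 4 → 6 → 10, so m(3) = 10.
  α_3 = 5: Horner steps 4 → 3 → 7, so m(5) = 7.
  α_4 = 10: Horner steps 4 → 1 → 2, so m(10) = 2.
  α_5 = 6: Horner steps 4 → 7 → 1, so m(6) = 1.
  α_6 = 9: Horner steps 4 → 8 → 9, so m(9) = 9.
Codeword c = [1, 10, 7, 2, 1, 9] ∈ F_11^6.


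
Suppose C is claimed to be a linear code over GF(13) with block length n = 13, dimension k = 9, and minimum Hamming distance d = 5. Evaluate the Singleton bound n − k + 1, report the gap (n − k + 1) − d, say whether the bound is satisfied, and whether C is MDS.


Singleton RHS = n − k + 1 = 5, slack = 0, bound satisfied, MDS.

Singleton bound: d ≤ n − k + 1.
Here n = 13, k = 9, so n − k + 1 = 5.
Given d = 5, check d ≤ 5: YES.
Slack = (n − k + 1) − d = 0.
The code is MDS (slack = 0).
Description: the claimed parameters are [13, 9, 5]_13; such a code would be MDS (meets Singleton bound).


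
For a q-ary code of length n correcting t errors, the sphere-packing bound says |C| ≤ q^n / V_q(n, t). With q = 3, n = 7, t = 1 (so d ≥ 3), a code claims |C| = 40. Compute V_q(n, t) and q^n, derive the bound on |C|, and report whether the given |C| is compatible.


V_q(n, t) = 15, q^n = 2187, Hamming bound = 145, |C| = 40 ≤ bound (satisfied).

Step 1: Compute V_q(n, t) = Σ_{j=0}^1 C(n, j) (q−1)^j.
  j = 0: C(7,0)·(2)^0 = 1·1 = 1.
  j = 1: C(7,1)·(2)^1 = 7·2 = 14.
  V_q(n, t) = 1 + 14 = 15.
Step 2: q^n = 3^7 = 2187.
Step 3: Hamming bound ⌊q^n / V_q(n,t)⌋ = ⌊2187/15⌋ = 145.
Step 4: Compare |C| = 40 to 145: satisfied.
The claimed |C| lies below the Hamming bound.


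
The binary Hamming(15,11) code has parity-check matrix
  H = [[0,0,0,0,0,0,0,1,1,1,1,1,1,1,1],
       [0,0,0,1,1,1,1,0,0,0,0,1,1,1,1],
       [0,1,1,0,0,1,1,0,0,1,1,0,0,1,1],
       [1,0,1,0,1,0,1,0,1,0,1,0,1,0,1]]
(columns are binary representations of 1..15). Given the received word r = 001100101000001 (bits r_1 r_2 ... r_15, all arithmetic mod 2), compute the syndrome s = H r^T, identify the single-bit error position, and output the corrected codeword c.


s = (0, 1, 1, 0)^T, error position = 6, corrected codeword c = 001101101000001

Compute s = H r^T mod 2 one row at a time:
  s_1 = 0 + 1 + 0 + 0 + 0 + 0 + 0 + 1 = 2 ≡ 0 (mod 2).
  s_2 = 1 + 0 + 0 + 1 + 0 + 0 + 0 + 1 = 3 ≡ 1 (mod 2).
  s_3 = 0 + 1 + 0 + 1 + 0 + 0 + 0 + 1 = 3 ≡ 1 (mod 2).
  s_4 = 0 + 1 + 0 + 1 + 1 + 0 + 0 + 1 = 4 ≡ 0 (mod 2).
s = (0, 1, 1, 0)^T — this equals column 6 of H (binary 0110), so error is at position 6.
Correct: flip bit 6 of r = 001100101000001 to get c = 001101101000001.


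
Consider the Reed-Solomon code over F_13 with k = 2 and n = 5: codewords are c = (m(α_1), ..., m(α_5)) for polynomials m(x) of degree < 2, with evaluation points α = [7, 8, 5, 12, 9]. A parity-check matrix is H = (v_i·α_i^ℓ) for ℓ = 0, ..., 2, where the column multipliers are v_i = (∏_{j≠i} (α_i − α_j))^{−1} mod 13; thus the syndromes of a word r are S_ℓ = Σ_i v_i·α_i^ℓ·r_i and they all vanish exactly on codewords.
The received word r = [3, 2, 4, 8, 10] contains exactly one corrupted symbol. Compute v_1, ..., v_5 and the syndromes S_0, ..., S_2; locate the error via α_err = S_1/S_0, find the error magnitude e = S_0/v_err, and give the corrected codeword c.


S = (8, 4, 2), error at position 1, error magnitude e = 9, c = [7, 2, 4, 8, 10].

Step 1: column multipliers v_i = (∏_{j≠i}(α_i − α_j))^{−1} mod 13.
  i = 1 (α = 7): (7−8)(7−5)(7−12)(7−9) = (−1)·2·(−5)·(−2) = −20 ≡ 6, so v_1 = 6^{−1} = 11 (mod 13).
  i = 2 (α = 8): (8−7)(8−5)(8−12)(8−9) = 1·3·(−4)·(−1) = 12 ≡ 12, so v_2 = 12^{−1} = 12 (mod 13).
  i = 3 (α = 5): (5−7)(5−8)(5−12)(5−9) = (−2)·(−3)·(−7)·(−4) = 168 ≡ 12, so v_3 = 12^{−1} = 12 (mod 13).
  i = 4 (α = 12): (12−7)(12−8)(12−5)(12−9) = 5·4·7·3 = 420 ≡ 4, so v_4 = 4^{−1} = 10 (mod 13).
  i = 5 (α = 9): (9−7)(9−8)(9−5)(9−12) = 2·1·4·(−3) = −24 ≡ 2, so v_5 = 2^{−1} = 7 (mod 13).
  v = [11, 12, 12, 10, 7].
Step 2: syndromes of r = [3, 2, 4, 8, 10] (all sums mod 13).
  S_0 = Σ v_i r_i = 11·3 + 12·2 + 12·4 + 10·8 + 7·10 = 255 ≡ 8.
  S_1 = Σ v_i α_i r_i = 11·7·3 + 12·8·2 + 12·5·4 + 10·12·8 + 7·9·10 = 2253 ≡ 4.
  α_i^2 mod 13 = [10, 12, 12, 1, 3].
  S_2 = Σ v_i α_i^2 r_i = 11·10·3 + 12·12·2 + 12·12·4 + 10·1·8 + 7·3·10 = 1484 ≡ 2.
  S = (8, 4, 2) ≠ 0, so r is not a codeword (an error is present).
Step 3: locate the error. For a single error e at position i, S_ℓ = v_i·e·α_i^ℓ, so α_err = S_1/S_0.
  S_0^{−1} = 8^{−1} = 5 (mod 13), so α_err = 4·5 = 20 ≡ 7 = α_1. Error position i = 1.
  Consistency check: S_2/S_1 = 2·10 = 20 ≡ 7 = α_err ✓ (single-error assumption holds).
Step 4: error magnitude e = S_0/v_1 = S_0·∏_{j≠1}(α_1 − α_j) = 8·6 = 48 ≡ 9 (mod 13).
Step 5: correct position 1: c_1 = r_1 − e = 3 − 9 ≡ 7 (mod 13). Hence c = [7, 2, 4, 8, 10].
  Check: interpolating c through the α_i gives m(x) = 3 + 8·x (degree < 2) with m(α_i) = c_i for every i, so c is indeed a codeword.


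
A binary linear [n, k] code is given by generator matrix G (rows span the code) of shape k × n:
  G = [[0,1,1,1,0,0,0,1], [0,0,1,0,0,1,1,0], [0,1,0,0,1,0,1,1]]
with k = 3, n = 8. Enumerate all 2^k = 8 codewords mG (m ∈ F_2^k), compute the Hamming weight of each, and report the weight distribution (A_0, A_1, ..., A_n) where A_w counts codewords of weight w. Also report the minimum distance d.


Weight distribution: A_0 = 1, A_3 = 2, A_4 = 3, A_5 = 2. Minimum distance d = 3.

Enumerate all 2^3 = 8 messages m ∈ F_2^3.
For each, compute codeword c = mG in F_2^8, then tally its weight.
  m = 000 → c = 00000000, weight = 0.
  m = 100 → c = 01110001, weight = 4.
  m = 010 → c = 00100110, weight = 3.
  m = 110 → c = 01010111, weight = 5.
  m = 001 → c = 01001011, weight = 4.
  m = 101 → c = 00111010, weight = 4.
  m = 011 → c = 01101101, weight = 5.
  m = 111 → c = 00011100, weight = 3.
Tally weights:
  weight 0: 1 codewords.
  weight 3: 2 codewords.
  weight 4: 3 codewords.
  weight 5: 2 codewords.
Minimum distance d = smallest w > 0 with A_w > 0 = 3.
Sanity: Σ A_w = 8 = 2^3 = 8 ✓.


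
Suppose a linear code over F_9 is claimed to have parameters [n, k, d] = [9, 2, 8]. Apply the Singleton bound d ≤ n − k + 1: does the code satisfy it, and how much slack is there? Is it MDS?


Singleton RHS = n − k + 1 = 8, slack = 0, bound satisfied, MDS.

Singleton bound: d ≤ n − k + 1.
Here n = 9, k = 2, so n − k + 1 = 8.
Given d = 8, check d ≤ 8: YES.
Slack = (n − k + 1) − d = 0.
The code is MDS (slack = 0).
Description: the claimed parameters are [9, 2, 8]_9; such a code would be MDS (meets Singleton bound).


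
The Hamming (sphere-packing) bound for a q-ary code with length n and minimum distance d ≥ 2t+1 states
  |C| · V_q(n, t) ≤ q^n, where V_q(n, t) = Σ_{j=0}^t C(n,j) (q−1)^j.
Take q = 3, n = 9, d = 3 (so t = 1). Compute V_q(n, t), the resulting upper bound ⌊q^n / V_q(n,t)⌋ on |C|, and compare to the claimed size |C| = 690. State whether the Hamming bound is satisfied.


V_q(n, t) = 19, q^n = 19683, Hamming bound = 1035, |C| = 690 ≤ bound (satisfied).

Step 1: Compute V_q(n, t) = Σ_{j=0}^1 C(n, j) (q−1)^j.
  j = 0: C(9,0)·(2)^0 = 1·1 = 1.
  j = 1: C(9,1)·(2)^1 = 9·2 = 18.
  V_q(n, t) = 1 + 18 = 19.
Step 2: q^n = 3^9 = 19683.
Step 3: Hamming bound ⌊q^n / V_q(n,t)⌋ = ⌊19683/19⌋ = 1035.
Step 4: Compare |C| = 690 to 1035: satisfied.
The claimed |C| lies below the Hamming bound.


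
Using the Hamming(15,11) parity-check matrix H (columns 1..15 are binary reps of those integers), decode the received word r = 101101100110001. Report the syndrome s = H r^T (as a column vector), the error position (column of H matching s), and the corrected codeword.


s = (1, 0, 0, 1)^T, error position = 9, corrected codeword c = 101101101110001

Compute s = H r^T mod 2 one row at a time:
  s_1 = 0 + 0 + 1 + 1 + 0 + 0 + 0 + 1 = 3 ≡ 1 (mod 2).
  s_2 = 1 + 0 + 1 + 1 + 0 + 0 + 0 + 1 = 4 ≡ 0 (mod 2).
  s_3 = 0 + 1 + 1 + 1 + 1 + 1 + 0 + 1 = 6 ≡ 0 (mod 2).
  s_4 = 1 + 1 + 0 + 1 + 0 + 1 + 0 + 1 = 5 ≡ 1 (mod 2).
s = (1, 0, 0, 1)^T — this equals column 9 of H (binary 1001), so error is at position 9.
Correct: flip bit 9 of r = 101101100110001 to get c = 101101101110001.


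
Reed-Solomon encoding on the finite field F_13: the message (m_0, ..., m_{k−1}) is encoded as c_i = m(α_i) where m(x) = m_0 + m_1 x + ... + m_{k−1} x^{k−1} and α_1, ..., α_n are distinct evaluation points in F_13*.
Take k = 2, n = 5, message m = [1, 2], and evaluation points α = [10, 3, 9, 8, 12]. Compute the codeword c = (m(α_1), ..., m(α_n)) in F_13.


c = [8, 7, 6, 4, 12]

Message polynomial: m(x) = 1 + 2·x (mod 13).
For each evaluation point α_i, compute m(α_i) mod 13:
  α_1 = 10: Horner steps 2 → 8, so m(10) = 8.
  α_2 = 3: Horner steps 2 → 7, so m(3) = 7.
  α_3 = 9: Horner steps 2 → 6, so m(9) = 6.
  α_4 = 8: Horner steps 2 → 4, so m(8) = 4.
  α_5 = 12: Horner steps 2 → 12, so m(12) = 12.
Codeword c = [8, 7, 6, 4, 12] ∈ F_13^5.


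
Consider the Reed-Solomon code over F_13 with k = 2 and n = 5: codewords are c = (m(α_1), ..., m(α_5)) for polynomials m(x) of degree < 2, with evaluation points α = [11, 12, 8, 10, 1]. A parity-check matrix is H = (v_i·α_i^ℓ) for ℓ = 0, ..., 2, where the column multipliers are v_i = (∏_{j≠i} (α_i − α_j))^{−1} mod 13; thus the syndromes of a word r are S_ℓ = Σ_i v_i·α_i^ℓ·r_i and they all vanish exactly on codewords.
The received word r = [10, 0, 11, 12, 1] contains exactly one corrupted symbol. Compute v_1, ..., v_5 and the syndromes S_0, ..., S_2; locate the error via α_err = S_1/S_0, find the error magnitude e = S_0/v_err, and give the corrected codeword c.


S = (12, 2, 9), error at position 1, error magnitude e = 4, c = [6, 0, 11, 12, 1].

Step 1: column multipliers v_i = (∏_{j≠i}(α_i − α_j))^{−1} mod 13.
  i = 1 (α = 11): (11−12)(11−8)(11−10)(11−1) = (−1)·3·1·10 = −30 ≡ 9, so v_1 = 9^{−1} = 3 (mod 13).
  i = 2 (α = 12): (12−11)(12−8)(12−10)(12−1) = 1·4·2·11 = 88 ≡ 10, so v_2 = 10^{−1} = 4 (mod 13).
  i = 3 (α = 8): (8−11)(8−12)(8−10)(8−1) = (−3)·(−4)·(−2)·7 = −168 ≡ 1, so v_3 = 1^{−1} = 1 (mod 13).
  i = 4 (α = 10): (10−11)(10−12)(10−8)(10−1) = (−1)·(−2)·2·9 = 36 ≡ 10, so v_4 = 10^{−1} = 4 (mod 13).
  i = 5 (α = 1): (1−11)(1−12)(1−8)(1−10) = (−10)·(−11)·(−7)·(−9) = 6930 ≡ 1, so v_5 = 1^{−1} = 1 (mod 13).
  v = [3, 4, 1, 4, 1].
Step 2: syndromes of r = [10, 0, 11, 12, 1] (all sums mod 13).
  S_0 = Σ v_i r_i = 3·10 + 4·0 + 1·11 + 4·12 + 1·1 = 90 ≡ 12.
  S_1 = Σ v_i α_i r_i = 3·11·10 + 4·12·0 + 1·8·11 + 4·10·12 + 1·1·1 = 899 ≡ 2.
  α_i^2 mod 13 = [4, 1, 12, 9, 1].
  S_2 = Σ v_i α_i^2 r_i = 3·4·10 + 4·1·0 + 1·12·11 + 4·9·12 + 1·1·1 = 685 ≡ 9.
  S = (12, 2, 9) ≠ 0, so r is not a codeword (an error is present).
Step 3: locate the error. For a single error e at position i, S_ℓ = v_i·e·α_i^ℓ, so α_err = S_1/S_0.
  S_0^{−1} = 12^{−1} = 12 (mod 13), so α_err = 2·12 = 24 ≡ 11 = α_1. Error position i = 1.
  Consistency check: S_2/S_1 = 9·7 = 63 ≡ 11 = α_err ✓ (single-error assumption holds).
Step 4: error magnitude e = S_0/v_1 = S_0·∏_{j≠1}(α_1 − α_j) = 12·9 = 108 ≡ 4 (mod 13).
Step 5: correct position 1: c_1 = r_1 − e = 10 − 4 ≡ 6 (mod 13). Hence c = [6, 0, 11, 12, 1].
  Check: interpolating c through the α_i gives m(x) = 7 + 7·x (degree < 2) with m(α_i) = c_i for every i, so c is indeed a codeword.


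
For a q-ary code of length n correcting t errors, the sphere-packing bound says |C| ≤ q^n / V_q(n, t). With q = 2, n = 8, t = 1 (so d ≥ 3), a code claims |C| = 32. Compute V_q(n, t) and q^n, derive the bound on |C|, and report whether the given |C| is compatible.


V_q(n, t) = 9, q^n = 256, Hamming bound = 28, |C| = 32 > bound (violated).

Step 1: Compute V_q(n, t) = Σ_{j=0}^1 C(n, j) (q−1)^j.
  j = 0: C(8,0)·(1)^0 = 1·1 = 1.
  j = 1: C(8,1)·(1)^1 = 8·1 = 8.
  V_q(n, t) = 1 + 8 = 9.
Step 2: q^n = 2^8 = 256.
Step 3: Hamming bound ⌊q^n / V_q(n,t)⌋ = ⌊256/9⌋ = 28.
Step 4: Compare |C| = 32 to 28: violated.
The claimed |C| lies above the Hamming bound, so no 2-ary code of length 8 with d ≥ 3 can have 32 codewords.


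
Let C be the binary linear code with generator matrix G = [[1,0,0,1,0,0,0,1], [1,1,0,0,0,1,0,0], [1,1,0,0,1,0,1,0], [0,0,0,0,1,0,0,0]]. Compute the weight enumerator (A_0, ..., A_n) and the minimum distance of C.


Weight distribution: A_0 = 1, A_1 = 1, A_2 = 1, A_3 = 4, A_4 = 5, A_5 = 3, A_6 = 1. Minimum distance d = 1.

Enumerate all 2^4 = 16 messages m ∈ F_2^4.
For each, compute codeword c = mG in F_2^8, then tally its weight.
  m = 0000 → c = 00000000, weight = 0.
  m = 1000 → c = 10010001, weight = 3.
  m = 0100 → c = 11000100, weight = 3.
  m = 1100 → c = 01010101, weight = 4.
  m = 0010 → c = 11001010, weight = 4.
  m = 1010 → c = 01011011, weight = 5.
  m = 0110 → c = 00001110, weight = 3.
  m = 1110 → c = 10011111, weight = 6.
  m = 0001 → c = 00001000, weight = 1.
  m = 1001 → c = 10011001, weight = 4.
  m = 0101 → c = 11001100, weight = 4.
  m = 1101 → c = 01011101, weight = 5.
  m = 0011 → c = 11000010, weight = 3.
  m = 1011 → c = 01010011, weight = 4.
  m = 0111 → c = 00000110, weight = 2.
  m = 1111 → c = 10010111, weight = 5.
Tally weights:
  weight 0: 1 codewords.
  weight 1: 1 codewords.
  weight 2: 1 codewords.
  weight 3: 4 codewords.
  weight 4: 5 codewords.
  weight 5: 3 codewords.
  weight 6: 1 codewords.
Minimum distance d = smallest w > 0 with A_w > 0 = 1.
Sanity: Σ A_w = 16 = 2^4 = 16 ✓.


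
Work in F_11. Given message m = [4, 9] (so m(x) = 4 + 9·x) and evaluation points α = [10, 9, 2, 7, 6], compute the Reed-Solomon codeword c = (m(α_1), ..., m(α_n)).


c = [6, 8, 0, 1, 3]

Message polynomial: m(x) = 4 + 9·x (mod 11).
For each evaluation point α_i, compute m(α_i) mod 11:
  α_1 = 10: Horner steps 9 → 6, so m(10) = 6.
  α_2 = 9: Horner steps 9 → 8, so m(9) = 8.
  α_3 = 2: Horner steps 9 → 0, so m(2) = 0.
  α_4 = 7: Horner steps 9 → 1, so m(7) = 1.
  α_5 = 6: Horner steps 9 → 3, so m(6) = 3.
Codeword c = [6, 8, 0, 1, 3] ∈ F_11^5.


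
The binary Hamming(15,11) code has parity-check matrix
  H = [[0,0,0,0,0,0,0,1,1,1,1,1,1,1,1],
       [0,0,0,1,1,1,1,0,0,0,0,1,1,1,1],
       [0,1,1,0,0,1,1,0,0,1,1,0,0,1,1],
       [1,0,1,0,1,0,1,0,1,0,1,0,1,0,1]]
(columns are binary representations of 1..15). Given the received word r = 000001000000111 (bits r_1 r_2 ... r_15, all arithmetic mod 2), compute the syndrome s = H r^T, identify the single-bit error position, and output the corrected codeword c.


s = (1, 0, 1, 0)^T, error position = 10, corrected codeword c = 000001000100111

Compute s = H r^T mod 2 one row at a time:
  s_1 = 0 + 0 + 0 + 0 + 0 + 1 + 1 + 1 = 3 ≡ 1 (mod 2).
  s_2 = 0 + 0 + 1 + 0 + 0 + 1 + 1 + 1 = 4 ≡ 0 (mod 2).
  s_3 = 0 + 0 + 1 + 0 + 0 + 0 + 1 + 1 = 3 ≡ 1 (mod 2).
  s_4 = 0 + 0 + 0 + 0 + 0 + 0 + 1 + 1 = 2 ≡ 0 (mod 2).
s = (1, 0, 1, 0)^T — this equals column 10 of H (binary 1010), so error is at position 10.
Correct: flip bit 10 of r = 000001000000111 to get c = 000001000100111.


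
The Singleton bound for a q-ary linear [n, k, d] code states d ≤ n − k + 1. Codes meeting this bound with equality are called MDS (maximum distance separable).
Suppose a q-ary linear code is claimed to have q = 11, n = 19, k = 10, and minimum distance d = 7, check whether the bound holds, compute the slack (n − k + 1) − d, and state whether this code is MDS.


Singleton RHS = n − k + 1 = 10, slack = 3, bound satisfied, not MDS.

Singleton bound: d ≤ n − k + 1.
Here n = 19, k = 10, so n − k + 1 = 10.
Given d = 7, check d ≤ 10: YES.
Slack = (n − k + 1) − d = 3.
The code is NOT MDS (slack = 3 > 0).
Description: the claimed parameters are [19, 10, 7]_11; such a code would be non-MDS.


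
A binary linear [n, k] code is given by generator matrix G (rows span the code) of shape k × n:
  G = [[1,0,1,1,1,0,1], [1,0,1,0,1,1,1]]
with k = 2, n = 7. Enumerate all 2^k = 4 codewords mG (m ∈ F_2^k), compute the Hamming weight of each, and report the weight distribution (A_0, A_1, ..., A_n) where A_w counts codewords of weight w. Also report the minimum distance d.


Weight distribution: A_0 = 1, A_2 = 1, A_5 = 2. Minimum distance d = 2.

Enumerate all 2^2 = 4 messages m ∈ F_2^2.
For each, compute codeword c = mG in F_2^7, then tally its weight.
  m = 00 → c = 0000000, weight = 0.
  m = 10 → c = 1011101, weight = 5.
  m = 01 → c = 1010111, weight = 5.
  m = 11 → c = 0001010, weight = 2.
Tally weights:
  weight 0: 1 codewords.
  weight 2: 1 codewords.
  weight 5: 2 codewords.
Minimum distance d = smallest w > 0 with A_w > 0 = 2.
Sanity: Σ A_w = 4 = 2^2 = 4 ✓.


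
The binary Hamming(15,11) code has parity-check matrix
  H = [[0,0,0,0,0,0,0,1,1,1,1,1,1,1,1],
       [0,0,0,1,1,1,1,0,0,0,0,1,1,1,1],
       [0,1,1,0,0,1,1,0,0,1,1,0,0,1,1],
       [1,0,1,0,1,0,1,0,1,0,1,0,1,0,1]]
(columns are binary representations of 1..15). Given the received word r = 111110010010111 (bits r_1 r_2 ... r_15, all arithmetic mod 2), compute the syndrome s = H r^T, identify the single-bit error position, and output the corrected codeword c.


s = (1, 1, 1, 0)^T, error position = 14, corrected codeword c = 111110010010101

Compute s = H r^T mod 2 one row at a time:
  s_1 = 1 + 0 + 0 + 1 + 0 + 1 + 1 + 1 = 5 ≡ 1 (mod 2).
  s_2 = 1 + 1 + 0 + 0 + 0 + 1 + 1 + 1 = 5 ≡ 1 (mod 2).
  s_3 = 1 + 1 + 0 + 0 + 0 + 1 + 1 + 1 = 5 ≡ 1 (mod 2).
  s_4 = 1 + 1 + 1 + 0 + 0 + 1 + 1 + 1 = 6 ≡ 0 (mod 2).
s = (1, 1, 1, 0)^T — this equals column 14 of H (binary 1110), so error is at position 14.
Correct: flip bit 14 of r = 111110010010111 to get c = 111110010010101.


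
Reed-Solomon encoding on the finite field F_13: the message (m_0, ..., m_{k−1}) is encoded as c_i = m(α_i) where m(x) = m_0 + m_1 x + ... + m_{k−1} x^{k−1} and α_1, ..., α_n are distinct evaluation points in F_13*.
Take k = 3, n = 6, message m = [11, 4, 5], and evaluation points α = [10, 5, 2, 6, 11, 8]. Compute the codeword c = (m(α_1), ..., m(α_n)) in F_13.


c = [5, 0, 0, 7, 10, 12]

Message polynomial: m(x) = 11 + 4·x + 5·x^2 (mod 13).
For each evaluation point α_i, compute m(α_i) mod 13:
  α_1 = 10: Horner steps 5 → 2 → 5, so m(10) = 5.
  α_2 = 5: Horner steps 5 → 3 → 0, so m(5) = 0.
  α_3 = 2: Horner steps 5 → 1 → 0, so m(2) = 0.
  α_4 = 6: Horner steps 5 → 8 → 7, so m(6) = 7.
  α_5 = 11: Horner steps 5 → 7 → 10, so m(11) = 10.
  α_6 = 8: Horner steps 5 → 5 → 12, so m(8) = 12.
Codeword c = [5, 0, 0, 7, 10, 12] ∈ F_13^6.


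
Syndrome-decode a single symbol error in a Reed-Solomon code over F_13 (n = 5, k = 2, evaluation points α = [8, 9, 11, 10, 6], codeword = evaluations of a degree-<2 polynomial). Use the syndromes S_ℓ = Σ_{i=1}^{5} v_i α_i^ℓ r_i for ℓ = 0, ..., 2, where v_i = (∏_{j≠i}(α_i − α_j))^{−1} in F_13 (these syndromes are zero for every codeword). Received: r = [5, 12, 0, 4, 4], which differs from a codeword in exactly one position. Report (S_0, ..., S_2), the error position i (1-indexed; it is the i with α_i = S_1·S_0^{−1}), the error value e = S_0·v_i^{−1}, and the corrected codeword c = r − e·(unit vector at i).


S = (10, 9, 12), error at position 4, error magnitude e = 11, c = [5, 12, 0, 6, 4].

Step 1: column multipliers v_i = (∏_{j≠i}(α_i − α_j))^{−1} mod 13.
  i = 1 (α = 8): (8−9)(8−11)(8−10)(8−6) = (−1)·(−3)·(−2)·2 = −12 ≡ 1, so v_1 = 1^{−1} = 1 (mod 13).
  i = 2 (α = 9): (9−8)(9−11)(9−10)(9−6) = 1·(−2)·(−1)·3 = 6 ≡ 6, so v_2 = 6^{−1} = 11 (mod 13).
  i = 3 (α = 11): (11−8)(11−9)(11−10)(11−6) = 3·2·1·5 = 30 ≡ 4, so v_3 = 4^{−1} = 10 (mod 13).
  i = 4 (α = 10): (10−8)(10−9)(10−11)(10−6) = 2·1·(−1)·4 = −8 ≡ 5, so v_4 = 5^{−1} = 8 (mod 13).
  i = 5 (α = 6): (6−8)(6−9)(6−11)(6−10) = (−2)·(−3)·(−5)·(−4) = 120 ≡ 3, so v_5 = 3^{−1} = 9 (mod 13).
  v = [1, 11, 10, 8, 9].
Step 2: syndromes of r = [5, 12, 0, 4, 4] (all sums mod 13).
  S_0 = Σ v_i r_i = 1·5 + 11·12 + 10·0 + 8·4 + 9·4 = 205 ≡ 10.
  S_1 = Σ v_i α_i r_i = 1·8·5 + 11·9·12 + 10·11·0 + 8·10·4 + 9·6·4 = 1764 ≡ 9.
  α_i^2 mod 13 = [12, 3, 4, 9, 10].
  S_2 = Σ v_i α_i^2 r_i = 1·12·5 + 11·3·12 + 10·4·0 + 8·9·4 + 9·10·4 = 1104 ≡ 12.
  S = (10, 9, 12) ≠ 0, so r is not a codeword (an error is present).
Step 3: locate the error. For a single error e at position i, S_ℓ = v_i·e·α_i^ℓ, so α_err = S_1/S_0.
  S_0^{−1} = 10^{−1} = 4 (mod 13), so α_err = 9·4 = 36 ≡ 10 = α_4. Error position i = 4.
  Consistency check: S_2/S_1 = 12·3 = 36 ≡ 10 = α_err ✓ (single-error assumption holds).
Step 4: error magnitude e = S_0/v_4 = S_0·∏_{j≠4}(α_4 − α_j) = 10·5 = 50 ≡ 11 (mod 13).
Step 5: correct position 4: c_4 = r_4 − e = 4 − 11 ≡ 6 (mod 13). Hence c = [5, 12, 0, 6, 4].
  Check: interpolating c through the α_i gives m(x) = 1 + 7·x (degree < 2) with m(α_i) = c_i for every i, so c is indeed a codeword.


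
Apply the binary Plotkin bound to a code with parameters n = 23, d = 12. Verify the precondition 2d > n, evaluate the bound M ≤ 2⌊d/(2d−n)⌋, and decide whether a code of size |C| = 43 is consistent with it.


Plotkin bound M ≤ 24; given |C| = 43 > bound (violated).

Check applicability: 2d = 24, n = 23.
2d − n = 1 > 0, so Plotkin applies.
Compute d/(2d−n) = 12/1 ≈ 12.0000.
⌊d/(2d−n)⌋ = 12.
Plotkin bound: M ≤ 2·12 = 24.
Given |C| = 43, check: VIOLATED.
This |C| is above the Plotkin bound, so no binary code with n = 23, d = 12 and 43 codewords exists.


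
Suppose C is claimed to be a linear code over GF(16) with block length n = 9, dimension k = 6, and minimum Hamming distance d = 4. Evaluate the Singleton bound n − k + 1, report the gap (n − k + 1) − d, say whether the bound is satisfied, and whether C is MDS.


Singleton RHS = n − k + 1 = 4, slack = 0, bound satisfied, MDS.

Singleton bound: d ≤ n − k + 1.
Here n = 9, k = 6, so n − k + 1 = 4.
Given d = 4, check d ≤ 4: YES.
Slack = (n − k + 1) − d = 0.
The code is MDS (slack = 0).
Description: the claimed parameters are [9, 6, 4]_16; such a code would be MDS (meets Singleton bound).


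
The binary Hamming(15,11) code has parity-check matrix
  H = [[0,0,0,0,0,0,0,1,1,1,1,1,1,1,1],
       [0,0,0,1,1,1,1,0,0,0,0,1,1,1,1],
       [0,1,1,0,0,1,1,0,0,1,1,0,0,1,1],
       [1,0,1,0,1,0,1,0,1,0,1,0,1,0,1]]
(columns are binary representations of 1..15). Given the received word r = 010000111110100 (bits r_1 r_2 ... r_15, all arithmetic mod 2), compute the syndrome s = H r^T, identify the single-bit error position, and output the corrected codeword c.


s = (1, 0, 0, 0)^T, error position = 8, corrected codeword c = 010000101110100

Compute s = H r^T mod 2 one row at a time:
  s_1 = 1 + 1 + 1 + 1 + 0 + 1 + 0 + 0 = 5 ≡ 1 (mod 2).
  s_2 = 0 + 0 + 0 + 1 + 0 + 1 + 0 + 0 = 2 ≡ 0 (mod 2).
  s_3 = 1 + 0 + 0 + 1 + 1 + 1 + 0 + 0 = 4 ≡ 0 (mod 2).
  s_4 = 0 + 0 + 0 + 1 + 1 + 1 + 1 + 0 = 4 ≡ 0 (mod 2).
s = (1, 0, 0, 0)^T — this equals column 8 of H (binary 1000), so error is at position 8.
Correct: flip bit 8 of r = 010000111110100 to get c = 010000101110100.


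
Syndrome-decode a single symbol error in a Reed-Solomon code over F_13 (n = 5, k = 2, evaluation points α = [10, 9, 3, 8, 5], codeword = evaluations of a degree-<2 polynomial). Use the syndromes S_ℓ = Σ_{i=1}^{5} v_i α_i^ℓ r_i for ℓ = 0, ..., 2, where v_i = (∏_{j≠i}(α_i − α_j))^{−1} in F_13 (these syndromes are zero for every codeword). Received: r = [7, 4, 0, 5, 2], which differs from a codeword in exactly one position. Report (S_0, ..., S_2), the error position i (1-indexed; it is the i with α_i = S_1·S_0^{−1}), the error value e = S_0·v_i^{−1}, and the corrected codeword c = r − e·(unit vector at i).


S = (12, 4, 10), error at position 2, error magnitude e = 11, c = [7, 6, 0, 5, 2].

Step 1: column multipliers v_i = (∏_{j≠i}(α_i − α_j))^{−1} mod 13.
  i = 1 (α = 10): (10−9)(10−3)(10−8)(10−5) = 1·7·2·5 = 70 ≡ 5, so v_1 = 5^{−1} = 8 (mod 13).
  i = 2 (α = 9): (9−10)(9−3)(9−8)(9−5) = (−1)·6·1·4 = −24 ≡ 2, so v_2 = 2^{−1} = 7 (mod 13).
  i = 3 (α = 3): (3−10)(3−9)(3−8)(3−5) = (−7)·(−6)·(−5)·(−2) = 420 ≡ 4, so v_3 = 4^{−1} = 10 (mod 13).
  i = 4 (α = 8): (8−10)(8−9)(8−3)(8−5) = (−2)·(−1)·5·3 = 30 ≡ 4, so v_4 = 4^{−1} = 10 (mod 13).
  i = 5 (α = 5): (5−10)(5−9)(5−3)(5−8) = (−5)·(−4)·2·(−3) = −120 ≡ 10, so v_5 = 10^{−1} = 4 (mod 13).
  v = [8, 7, 10, 10, 4].
Step 2: syndromes of r = [7, 4, 0, 5, 2] (all sums mod 13).
  S_0 = Σ v_i r_i = 8·7 + 7·4 + 10·0 + 10·5 + 4·2 = 142 ≡ 12.
  S_1 = Σ v_i α_i r_i = 8·10·7 + 7·9·4 + 10·3·0 + 10·8·5 + 4·5·2 = 1252 ≡ 4.
  α_i^2 mod 13 = [9, 3, 9, 12, 12].
  S_2 = Σ v_i α_i^2 r_i = 8·9·7 + 7·3·4 + 10·9·0 + 10·12·5 + 4·12·2 = 1284 ≡ 10.
  S = (12, 4, 10) ≠ 0, so r is not a codeword (an error is present).
Step 3: locate the error. For a single error e at position i, S_ℓ = v_i·e·α_i^ℓ, so α_err = S_1/S_0.
  S_0^{−1} = 12^{−1} = 12 (mod 13), so α_err = 4·12 = 48 ≡ 9 = α_2. Error position i = 2.
  Consistency check: S_2/S_1 = 10·10 = 100 ≡ 9 = α_err ✓ (single-error assumption holds).
Step 4: error magnitude e = S_0/v_2 = S_0·∏_{j≠2}(α_2 − α_j) = 12·2 = 24 ≡ 11 (mod 13).
Step 5: correct position 2: c_2 = r_2 − e = 4 − 11 ≡ 6 (mod 13). Hence c = [7, 6, 0, 5, 2].
  Check: interpolating c through the α_i gives m(x) = 10 + 1·x (degree < 2) with m(α_i) = c_i for every i, so c is indeed a codeword.
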